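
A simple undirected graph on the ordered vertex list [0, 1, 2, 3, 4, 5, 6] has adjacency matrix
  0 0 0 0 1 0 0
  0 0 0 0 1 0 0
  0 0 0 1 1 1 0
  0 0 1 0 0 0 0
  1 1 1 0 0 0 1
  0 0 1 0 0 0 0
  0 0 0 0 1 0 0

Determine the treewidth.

1

A width-1 tree decomposition is:
Bags: B1 = {2, 4}  B2 = {4, 6}  B3 = {0, 4}  B4 = {2, 3}  B5 = {2, 5}  B6 = {1, 4}
Tree: B1–B2, B1–B3, B1–B4, B1–B5, B2–B6
The largest bag has 2 vertices, giving width 1; this decomposition certifies tw(G) ≤ 1. Any graph with an edge has treewidth ≥ 1, and G has the edge 4–2. Hence tw(G) = 1 exactly.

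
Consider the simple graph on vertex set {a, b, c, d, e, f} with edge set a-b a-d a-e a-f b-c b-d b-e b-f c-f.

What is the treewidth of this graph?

A width-2 tree decomposition is:
Bags: B1 = {a, b, d}  B2 = {a, b, f}  B3 = {b, c, f}  B4 = {a, b, e}
Tree: B1–B2, B2–B3, B1–B4
Each bag holds 3 vertices, so the decomposition has width 2, which upper-bounds the treewidth. Conversely, {b, c, f} is a clique of size 3, and the vertices of any clique must share a bag in every tree decomposition; so some bag has ≥ 3 vertices and tw(G) ≥ 2. The upper and lower bounds meet at 2, so that is the treewidth.

2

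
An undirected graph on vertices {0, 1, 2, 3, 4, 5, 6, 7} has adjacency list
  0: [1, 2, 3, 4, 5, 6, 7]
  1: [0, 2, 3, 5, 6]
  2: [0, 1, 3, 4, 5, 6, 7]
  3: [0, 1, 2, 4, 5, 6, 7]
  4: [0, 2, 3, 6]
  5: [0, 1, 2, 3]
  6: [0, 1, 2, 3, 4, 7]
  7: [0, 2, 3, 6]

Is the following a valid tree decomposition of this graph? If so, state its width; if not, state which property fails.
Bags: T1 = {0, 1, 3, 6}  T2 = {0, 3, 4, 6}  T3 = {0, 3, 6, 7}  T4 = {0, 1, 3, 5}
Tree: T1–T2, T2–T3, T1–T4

No — vertex 2 appears in no bag.

A tree decomposition must satisfy three properties: every vertex lies in some bag; for every edge, both endpoints lie together in some bag; and for every vertex, the bags containing it form a connected subtree. Here vertex 2 appears in no bag, so the decomposition is invalid.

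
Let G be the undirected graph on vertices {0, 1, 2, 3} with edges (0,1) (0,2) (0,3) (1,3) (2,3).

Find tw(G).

2

A width-2 tree decomposition is:
Bags: B1 = {0, 2, 3}  B2 = {0, 1, 3}
Tree: B1–B2
Each bag holds 3 vertices, so the decomposition has width 2, which upper-bounds the treewidth. On the other hand G contains the 3-clique {0, 1, 3}. A clique must lie in a single bag of any decomposition, so no decomposition can have width below 2. Therefore the treewidth is 2.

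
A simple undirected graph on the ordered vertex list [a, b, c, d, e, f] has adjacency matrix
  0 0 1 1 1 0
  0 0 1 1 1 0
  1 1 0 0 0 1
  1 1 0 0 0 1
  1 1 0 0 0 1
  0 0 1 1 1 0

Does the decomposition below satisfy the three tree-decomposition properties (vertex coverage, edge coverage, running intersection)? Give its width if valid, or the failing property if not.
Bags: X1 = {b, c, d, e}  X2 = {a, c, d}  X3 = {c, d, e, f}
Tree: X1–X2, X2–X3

A tree decomposition must satisfy three properties: every vertex lies in some bag; for every edge, both endpoints lie together in some bag; and for every vertex, the bags containing it form a connected subtree. Here edge (e,a) lies in no bag, so the decomposition is invalid.

No — edge (e,a) lies in no bag.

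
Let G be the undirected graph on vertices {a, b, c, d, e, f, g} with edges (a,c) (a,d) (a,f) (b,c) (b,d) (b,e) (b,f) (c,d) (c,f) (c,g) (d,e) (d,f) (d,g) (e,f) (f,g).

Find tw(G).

3

A width-3 tree decomposition is:
Bags: B1 = {a, c, d, f}  B2 = {b, c, d, f}  B3 = {c, d, f, g}  B4 = {b, d, e, f}
Tree: B1–B2, B1–B3, B2–B4
The largest bag has 4 vertices, giving width 3; this decomposition certifies tw(G) ≤ 3. Conversely, {b, d, e, f} is a clique of size 4, and the vertices of any clique must share a bag in every tree decomposition; so some bag has ≥ 4 vertices and tw(G) ≥ 3. Therefore the treewidth is 3.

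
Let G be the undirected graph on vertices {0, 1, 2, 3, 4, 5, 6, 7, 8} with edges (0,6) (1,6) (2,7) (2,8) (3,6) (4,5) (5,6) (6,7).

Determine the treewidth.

A width-1 tree decomposition is:
Bags: B1 = {3, 6}  B2 = {6, 7}  B3 = {5, 6}  B4 = {4, 5}  B5 = {0, 6}  B6 = {2, 7}  B7 = {1, 6}  B8 = {2, 8}
Tree: B1–B2, B1–B3, B3–B4, B2–B5, B2–B6, B2–B7, B6–B8
Each bag holds 2 vertices, so the decomposition has width 1, which upper-bounds the treewidth. Since G has at least one edge (e.g. 6–3), it is not an edgeless graph, so tw(G) ≥ 1. The upper and lower bounds meet at 1, so that is the treewidth.

1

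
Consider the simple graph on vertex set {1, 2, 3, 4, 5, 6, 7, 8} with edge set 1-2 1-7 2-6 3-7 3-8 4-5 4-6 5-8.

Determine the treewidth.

2

A width-2 tree decomposition is:
Bags: B1 = {3, 5, 8}  B2 = {3, 4, 5}  B3 = {3, 4, 6}  B4 = {2, 3, 6}  B5 = {1, 2, 3}  B6 = {1, 3, 7}
Tree: B1–B2, B2–B3, B3–B4, B4–B5, B5–B6
Every bag has size at most 3, so the width is 3 − 1 = 2 and tw(G) ≤ 2. For the lower bound, G contains the cycle 3–8–5–4–6–2–1–7–3, so G is not a forest; only forests have treewidth ≤ 1, hence tw(G) ≥ 2. The upper and lower bounds meet at 2, so that is the treewidth.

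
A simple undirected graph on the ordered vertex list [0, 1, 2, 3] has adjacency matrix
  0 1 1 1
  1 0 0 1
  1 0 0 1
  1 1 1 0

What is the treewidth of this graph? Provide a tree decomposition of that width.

The largest bag has 3 vertices, giving width 2; this decomposition certifies tw(G) ≤ 2. On the other hand G contains the 3-clique {0, 1, 3}. A clique must lie in a single bag of any decomposition, so no decomposition can have width below 2. Therefore the treewidth is 2.

Treewidth 2.
One such decomposition:
Bags: B1 = {0, 2, 3}  B2 = {0, 1, 3}
Tree: B1–B2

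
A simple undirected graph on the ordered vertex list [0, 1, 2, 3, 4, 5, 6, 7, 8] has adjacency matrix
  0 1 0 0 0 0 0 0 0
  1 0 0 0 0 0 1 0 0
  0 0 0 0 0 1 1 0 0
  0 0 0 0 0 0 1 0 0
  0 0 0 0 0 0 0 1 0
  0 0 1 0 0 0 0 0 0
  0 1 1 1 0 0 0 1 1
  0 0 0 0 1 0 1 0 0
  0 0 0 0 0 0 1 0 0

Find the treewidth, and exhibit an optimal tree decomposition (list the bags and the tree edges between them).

Treewidth 1.
One optimal decomposition is:
Bags: B1 = {2, 6}  B2 = {2, 5}  B3 = {6, 7}  B4 = {4, 7}  B5 = {1, 6}  B6 = {0, 1}  B7 = {3, 6}  B8 = {6, 8}
Tree: B1–B2, B1–B3, B3–B4, B1–B5, B5–B6, B5–B7, B1–B8

Each bag holds 2 vertices, so the decomposition has width 1, which upper-bounds the treewidth. G has an edge, so its treewidth is at least 1. Combining the bounds, tw(G) = 1.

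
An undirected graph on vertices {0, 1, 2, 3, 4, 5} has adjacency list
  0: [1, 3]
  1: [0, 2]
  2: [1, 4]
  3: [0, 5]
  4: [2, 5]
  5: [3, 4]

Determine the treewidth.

A width-2 tree decomposition is:
Bags: B1 = {0, 1, 2}  B2 = {0, 2, 3}  B3 = {2, 3, 5}  B4 = {2, 4, 5}
Tree: B1–B2, B2–B3, B3–B4
Every bag has size at most 3, so the width is 3 − 1 = 2 and tw(G) ≤ 2. For the lower bound, G contains the cycle 2–1–0–3–5–4–2, so G is not a forest; only forests have treewidth ≤ 1, hence tw(G) ≥ 2. Therefore the treewidth is 2.

2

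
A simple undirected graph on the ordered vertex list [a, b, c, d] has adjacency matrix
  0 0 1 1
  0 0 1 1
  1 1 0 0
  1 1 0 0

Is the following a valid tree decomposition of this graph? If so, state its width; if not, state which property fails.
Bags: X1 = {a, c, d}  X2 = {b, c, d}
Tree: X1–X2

Yes; width 2.

Every vertex of G appears in some bag (union = {a, b, c, d}); every edge is covered by a bag; and for each vertex v the set of bags containing v is connected in the bag tree. The decomposition is therefore valid. The largest bag has 3 vertices, so the width is 2.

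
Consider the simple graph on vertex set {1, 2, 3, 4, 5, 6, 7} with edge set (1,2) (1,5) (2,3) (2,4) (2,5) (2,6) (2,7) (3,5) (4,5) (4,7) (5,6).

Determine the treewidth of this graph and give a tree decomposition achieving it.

Treewidth 2.
One optimal decomposition is:
Bags: B1 = {2, 5, 6}  B2 = {1, 2, 5}  B3 = {2, 4, 5}  B4 = {2, 4, 7}  B5 = {2, 3, 5}
Tree: B1–B2, B1–B3, B3–B4, B1–B5

The largest bag has 3 vertices, giving width 2; this decomposition certifies tw(G) ≤ 2. Conversely, {1, 2, 5} is a clique of size 3, and the vertices of any clique must share a bag in every tree decomposition; so some bag has ≥ 3 vertices and tw(G) ≥ 2. Therefore the treewidth is 2.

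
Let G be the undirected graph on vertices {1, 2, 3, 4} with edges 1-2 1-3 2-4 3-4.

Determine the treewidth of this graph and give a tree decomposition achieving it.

Treewidth 2.
One optimal decomposition is:
Bags: B1 = {1, 2, 4}  B2 = {1, 3, 4}
Tree: B1–B2

The largest bag has 3 vertices, giving width 2; this decomposition certifies tw(G) ≤ 2. Since 4–2–1–3–4 is a cycle in G, G is not acyclic. Forests are exactly the graphs of treewidth ≤ 1, so tw(G) ≥ 2. Therefore the treewidth is 2.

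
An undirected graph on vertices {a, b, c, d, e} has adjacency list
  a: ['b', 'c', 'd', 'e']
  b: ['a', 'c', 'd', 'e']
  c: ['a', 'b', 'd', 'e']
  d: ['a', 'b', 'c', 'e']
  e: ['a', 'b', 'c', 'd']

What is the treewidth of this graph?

4

A width-4 tree decomposition is:
Bags: B1 = {a, b, c, d, e}
Tree: (single bag)
A single bag containing all 5 vertices is trivially a valid decomposition of width 4. On the other hand G contains the 5-clique {a, b, c, d, e}. A clique must lie in a single bag of any decomposition, so no decomposition can have width below 4. Therefore the treewidth is 4.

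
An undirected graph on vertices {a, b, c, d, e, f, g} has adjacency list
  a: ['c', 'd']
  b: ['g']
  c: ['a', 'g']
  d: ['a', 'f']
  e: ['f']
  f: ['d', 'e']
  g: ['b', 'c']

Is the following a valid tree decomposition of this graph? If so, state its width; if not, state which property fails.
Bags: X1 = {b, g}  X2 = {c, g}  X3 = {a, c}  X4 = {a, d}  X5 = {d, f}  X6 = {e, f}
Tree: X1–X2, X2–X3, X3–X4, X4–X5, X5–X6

Yes; width 1.

Checking the three conditions: (i) the bags cover all of {a, b, c, d, e, f, g}; (ii) for each edge, some bag contains both endpoints; (iii) the bags containing any fixed vertex form a subtree. All hold, so the decomposition is valid with width 2 − 1 = 1.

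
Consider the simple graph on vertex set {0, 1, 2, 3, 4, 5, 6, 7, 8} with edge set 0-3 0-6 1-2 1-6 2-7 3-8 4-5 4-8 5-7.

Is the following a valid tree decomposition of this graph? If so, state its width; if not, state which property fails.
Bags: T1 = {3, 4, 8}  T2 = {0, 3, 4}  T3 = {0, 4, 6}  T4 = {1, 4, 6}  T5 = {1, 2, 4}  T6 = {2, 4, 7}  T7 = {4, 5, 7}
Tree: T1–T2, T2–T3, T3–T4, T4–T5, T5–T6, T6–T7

Yes; width 2.

Checking the three conditions: (i) the bags cover all of {0, 1, 2, 3, 4, 5, 6, 7, 8}; (ii) for each edge, some bag contains both endpoints; (iii) the bags containing any fixed vertex form a subtree. All hold, so the decomposition is valid with width 3 − 1 = 2.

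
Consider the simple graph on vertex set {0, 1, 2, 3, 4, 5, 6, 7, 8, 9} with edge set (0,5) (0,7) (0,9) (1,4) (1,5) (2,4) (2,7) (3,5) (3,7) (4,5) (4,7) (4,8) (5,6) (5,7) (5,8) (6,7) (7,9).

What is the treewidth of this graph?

A width-2 tree decomposition is:
Bags: B1 = {1, 4, 5}  B2 = {4, 5, 7}  B3 = {0, 5, 7}  B4 = {2, 4, 7}  B5 = {3, 5, 7}  B6 = {4, 5, 8}  B7 = {5, 6, 7}  B8 = {0, 7, 9}
Tree: B1–B2, B2–B3, B2–B4, B3–B5, B1–B6, B3–B7, B3–B8
Each bag holds 3 vertices, so the decomposition has width 2, which upper-bounds the treewidth. On the other hand G contains the 3-clique {0, 7, 9}. A clique must lie in a single bag of any decomposition, so no decomposition can have width below 2. The upper and lower bounds meet at 2, so that is the treewidth.

2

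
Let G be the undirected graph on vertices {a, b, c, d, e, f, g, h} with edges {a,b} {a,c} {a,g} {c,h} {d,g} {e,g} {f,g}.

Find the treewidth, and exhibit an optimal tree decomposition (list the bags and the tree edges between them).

The largest bag has 2 vertices, giving width 1; this decomposition certifies tw(G) ≤ 1. G has an edge, so its treewidth is at least 1. Combining the bounds, tw(G) = 1.

Treewidth 1.
One such decomposition:
Bags: B1 = {a, g}  B2 = {d, g}  B3 = {e, g}  B4 = {a, c}  B5 = {c, h}  B6 = {a, b}  B7 = {f, g}
Tree: B1–B2, B1–B3, B1–B4, B4–B5, B1–B6, B3–B7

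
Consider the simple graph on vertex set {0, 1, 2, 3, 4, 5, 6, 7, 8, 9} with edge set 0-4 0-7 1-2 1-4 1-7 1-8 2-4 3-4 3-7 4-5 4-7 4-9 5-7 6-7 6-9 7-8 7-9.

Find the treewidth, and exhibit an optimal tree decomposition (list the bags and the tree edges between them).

Treewidth 2.
One optimal decomposition is:
Bags: B1 = {1, 4, 7}  B2 = {0, 4, 7}  B3 = {4, 7, 9}  B4 = {1, 7, 8}  B5 = {1, 2, 4}  B6 = {4, 5, 7}  B7 = {6, 7, 9}  B8 = {3, 4, 7}
Tree: B1–B2, B2–B3, B1–B4, B1–B5, B1–B6, B3–B7, B1–B8

Each bag holds 3 vertices, so the decomposition has width 2, which upper-bounds the treewidth. For the lower bound, the 3 vertices {1, 2, 4} are pairwise adjacent, and any tree decomposition puts a clique entirely inside one bag — forcing width ≥ 2. Combining the bounds, tw(G) = 2.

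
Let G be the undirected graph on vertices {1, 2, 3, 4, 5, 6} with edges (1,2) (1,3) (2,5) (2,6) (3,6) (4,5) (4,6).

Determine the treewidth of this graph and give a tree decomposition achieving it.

Each bag holds 3 vertices, so the decomposition has width 2, which upper-bounds the treewidth. The edges 4–5–2–6–4 form a cycle, so G is not a tree and its treewidth is at least 2. Hence tw(G) = 2 exactly.

Treewidth 2.
One optimal decomposition is:
Bags: B1 = {4, 5, 6}  B2 = {2, 5, 6}  B3 = {2, 3, 6}  B4 = {1, 2, 3}
Tree: B1–B2, B2–B3, B3–B4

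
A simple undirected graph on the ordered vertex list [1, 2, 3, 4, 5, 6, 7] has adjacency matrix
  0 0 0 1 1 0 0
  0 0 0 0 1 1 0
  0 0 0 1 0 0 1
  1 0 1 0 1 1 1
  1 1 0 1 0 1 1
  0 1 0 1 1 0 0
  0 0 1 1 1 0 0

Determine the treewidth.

2

A width-2 tree decomposition is:
Bags: B1 = {1, 4, 5}  B2 = {4, 5, 6}  B3 = {4, 5, 7}  B4 = {3, 4, 7}  B5 = {2, 5, 6}
Tree: B1–B2, B1–B3, B3–B4, B2–B5
The largest bag has 3 vertices, giving width 2; this decomposition certifies tw(G) ≤ 2. For the lower bound, the 3 vertices {2, 5, 6} are pairwise adjacent, and any tree decomposition puts a clique entirely inside one bag — forcing width ≥ 2. Therefore the treewidth is 2.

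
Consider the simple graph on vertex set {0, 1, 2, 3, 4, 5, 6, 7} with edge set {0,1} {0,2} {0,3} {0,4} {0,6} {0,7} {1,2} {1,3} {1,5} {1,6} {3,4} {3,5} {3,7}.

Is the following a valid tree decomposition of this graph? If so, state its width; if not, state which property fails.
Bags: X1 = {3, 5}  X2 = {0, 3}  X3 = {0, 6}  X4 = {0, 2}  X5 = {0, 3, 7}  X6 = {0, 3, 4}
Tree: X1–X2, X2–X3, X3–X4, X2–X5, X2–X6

A tree decomposition must satisfy three properties: every vertex lies in some bag; for every edge, both endpoints lie together in some bag; and for every vertex, the bags containing it form a connected subtree. Here vertex 1 appears in no bag, so the decomposition is invalid.

No — vertex 1 appears in no bag.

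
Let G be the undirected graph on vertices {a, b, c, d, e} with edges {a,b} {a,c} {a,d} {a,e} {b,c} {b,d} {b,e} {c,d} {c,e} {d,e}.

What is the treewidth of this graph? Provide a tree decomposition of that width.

A single bag containing all 5 vertices is trivially a valid decomposition of width 4. Conversely, {a, b, c, d, e} is a clique of size 5, and the vertices of any clique must share a bag in every tree decomposition; so some bag has ≥ 5 vertices and tw(G) ≥ 4. Hence tw(G) = 4 exactly.

Treewidth 4.
Bags: B1 = {a, b, c, d, e}
Tree: (single bag)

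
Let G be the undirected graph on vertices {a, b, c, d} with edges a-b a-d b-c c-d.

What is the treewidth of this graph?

2

A width-2 tree decomposition is:
Bags: B1 = {a, c, d}  B2 = {a, b, c}
Tree: B1–B2
Every bag has size at most 3, so the width is 3 − 1 = 2 and tw(G) ≤ 2. Since c–d–a–b–c is a cycle in G, G is not acyclic. Forests are exactly the graphs of treewidth ≤ 1, so tw(G) ≥ 2. The upper and lower bounds meet at 2, so that is the treewidth.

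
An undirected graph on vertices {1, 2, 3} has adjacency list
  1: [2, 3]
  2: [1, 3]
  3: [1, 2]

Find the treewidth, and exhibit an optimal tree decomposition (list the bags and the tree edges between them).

With just one bag of size 3, the width is 3 − 1 = 2, so tw(G) ≤ 2. On the other hand G contains the 3-clique {1, 2, 3}. A clique must lie in a single bag of any decomposition, so no decomposition can have width below 2. Hence tw(G) = 2 exactly.

Treewidth 2.
One optimal decomposition is:
Bags: B1 = {1, 2, 3}
Tree: (single bag)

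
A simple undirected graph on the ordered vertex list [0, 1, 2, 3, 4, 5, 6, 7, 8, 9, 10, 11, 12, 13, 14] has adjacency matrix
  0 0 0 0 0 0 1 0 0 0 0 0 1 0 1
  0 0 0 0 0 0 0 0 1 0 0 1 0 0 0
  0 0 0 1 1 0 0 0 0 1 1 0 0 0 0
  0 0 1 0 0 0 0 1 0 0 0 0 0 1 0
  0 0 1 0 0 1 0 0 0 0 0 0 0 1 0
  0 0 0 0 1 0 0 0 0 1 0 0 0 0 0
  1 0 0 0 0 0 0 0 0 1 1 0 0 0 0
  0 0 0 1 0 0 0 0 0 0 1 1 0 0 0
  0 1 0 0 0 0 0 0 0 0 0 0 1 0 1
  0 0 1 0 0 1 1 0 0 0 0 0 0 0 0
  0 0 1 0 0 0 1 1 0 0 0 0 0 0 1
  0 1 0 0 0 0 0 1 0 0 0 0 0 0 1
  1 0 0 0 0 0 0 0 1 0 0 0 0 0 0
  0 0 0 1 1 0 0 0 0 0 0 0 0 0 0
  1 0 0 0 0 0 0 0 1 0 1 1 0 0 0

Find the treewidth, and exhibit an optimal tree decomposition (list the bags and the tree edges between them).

Each bag holds 4 vertices, so the decomposition has width 3, which upper-bounds the treewidth. For the lower bound: the 4 vertex sets {4,5,13}, {9}, {2}, {3,6,7,10} are disjoint, each induces a connected subgraph, and every pair is joined by at least one edge of G. Contracting each set to a single vertex therefore yields K_{4} as a minor, and since treewidth is minor-monotone, tw(G) ≥ tw(K_{4}) = 3. Therefore the treewidth is 3.

Treewidth 3.
Bags: B1 = {4, 5, 9, 13}  B2 = {2, 4, 9, 13}  B3 = {2, 3, 9, 13}  B4 = {2, 3, 6, 9}  B5 = {2, 3, 6, 10}  B6 = {3, 6, 7, 10}  B7 = {0, 6, 7, 10}  B8 = {0, 7, 10, 14}  B9 = {0, 7, 11, 14}  B10 = {0, 11, 12, 14}  B11 = {8, 11, 12, 14}  B12 = {1, 8, 11, 12}
Tree: B1–B2, B2–B3, B3–B4, B4–B5, B5–B6, B6–B7, B7–B8, B8–B9, B9–B10, B10–B11, B11–B12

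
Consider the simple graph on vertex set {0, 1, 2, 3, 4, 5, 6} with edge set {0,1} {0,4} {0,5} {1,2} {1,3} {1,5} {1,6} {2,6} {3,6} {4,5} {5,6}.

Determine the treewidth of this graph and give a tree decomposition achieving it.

Treewidth 2.
One optimal decomposition is:
Bags: B1 = {1, 5, 6}  B2 = {1, 2, 6}  B3 = {0, 1, 5}  B4 = {0, 4, 5}  B5 = {1, 3, 6}
Tree: B1–B2, B1–B3, B3–B4, B1–B5

Each bag holds 3 vertices, so the decomposition has width 2, which upper-bounds the treewidth. On the other hand G contains the 3-clique {0, 1, 5}. A clique must lie in a single bag of any decomposition, so no decomposition can have width below 2. Hence tw(G) = 2 exactly.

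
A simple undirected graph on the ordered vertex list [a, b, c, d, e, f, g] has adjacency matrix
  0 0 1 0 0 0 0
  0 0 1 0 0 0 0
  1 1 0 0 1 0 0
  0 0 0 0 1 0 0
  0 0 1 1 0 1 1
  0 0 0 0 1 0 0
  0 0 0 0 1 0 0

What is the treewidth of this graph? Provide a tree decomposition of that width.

Treewidth 1.
One optimal decomposition is:
Bags: B1 = {e, f}  B2 = {c, e}  B3 = {a, c}  B4 = {e, g}  B5 = {d, e}  B6 = {b, c}
Tree: B1–B2, B2–B3, B2–B4, B2–B5, B2–B6

The largest bag has 2 vertices, giving width 1; this decomposition certifies tw(G) ≤ 1. Any graph with an edge has treewidth ≥ 1, and G has the edge e–f. Therefore the treewidth is 1.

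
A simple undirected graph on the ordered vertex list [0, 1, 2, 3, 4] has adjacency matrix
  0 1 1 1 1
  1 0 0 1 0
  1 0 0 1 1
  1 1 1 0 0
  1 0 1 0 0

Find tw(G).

A width-2 tree decomposition is:
Bags: B1 = {0, 1, 3}  B2 = {0, 2, 3}  B3 = {0, 2, 4}
Tree: B1–B2, B2–B3
Every bag has size at most 3, so the width is 3 − 1 = 2 and tw(G) ≤ 2. Conversely, {0, 1, 3} is a clique of size 3, and the vertices of any clique must share a bag in every tree decomposition; so some bag has ≥ 3 vertices and tw(G) ≥ 2. Hence tw(G) = 2 exactly.

2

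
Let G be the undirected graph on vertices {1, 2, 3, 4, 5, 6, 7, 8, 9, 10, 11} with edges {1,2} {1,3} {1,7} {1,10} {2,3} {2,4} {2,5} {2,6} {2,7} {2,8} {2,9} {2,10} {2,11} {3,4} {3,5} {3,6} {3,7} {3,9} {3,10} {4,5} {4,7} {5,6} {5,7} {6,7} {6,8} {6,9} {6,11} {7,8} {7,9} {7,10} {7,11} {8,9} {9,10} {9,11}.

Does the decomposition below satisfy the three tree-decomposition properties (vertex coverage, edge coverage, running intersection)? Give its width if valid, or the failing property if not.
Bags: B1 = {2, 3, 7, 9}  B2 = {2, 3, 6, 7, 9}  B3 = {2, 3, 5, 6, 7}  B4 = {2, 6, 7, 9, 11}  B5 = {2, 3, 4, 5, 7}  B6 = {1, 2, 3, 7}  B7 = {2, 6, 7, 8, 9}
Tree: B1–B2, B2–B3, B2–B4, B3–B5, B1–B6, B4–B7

No — vertex 10 appears in no bag.

A tree decomposition must satisfy three properties: every vertex lies in some bag; for every edge, both endpoints lie together in some bag; and for every vertex, the bags containing it form a connected subtree. Here vertex 10 appears in no bag, so the decomposition is invalid.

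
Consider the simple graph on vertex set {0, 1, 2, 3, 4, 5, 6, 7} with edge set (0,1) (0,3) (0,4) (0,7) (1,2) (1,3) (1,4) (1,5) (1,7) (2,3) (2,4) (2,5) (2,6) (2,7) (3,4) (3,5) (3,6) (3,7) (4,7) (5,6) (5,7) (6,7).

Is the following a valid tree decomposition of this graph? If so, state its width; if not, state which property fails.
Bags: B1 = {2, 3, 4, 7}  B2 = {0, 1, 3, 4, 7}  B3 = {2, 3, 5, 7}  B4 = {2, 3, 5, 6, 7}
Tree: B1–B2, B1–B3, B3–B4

A tree decomposition must satisfy three properties: every vertex lies in some bag; for every edge, both endpoints lie together in some bag; and for every vertex, the bags containing it form a connected subtree. Here edge (1,2) lies in no bag, so the decomposition is invalid.

No — edge (1,2) lies in no bag.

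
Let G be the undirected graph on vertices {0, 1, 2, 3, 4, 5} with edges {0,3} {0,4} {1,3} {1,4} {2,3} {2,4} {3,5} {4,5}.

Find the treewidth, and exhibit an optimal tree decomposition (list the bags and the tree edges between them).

Treewidth 2.
One such decomposition:
Bags: B1 = {2, 3, 4}  B2 = {1, 3, 4}  B3 = {0, 3, 4}  B4 = {3, 4, 5}
Tree: B1–B2, B2–B3, B3–B4

Each bag holds 3 vertices, so the decomposition has width 2, which upper-bounds the treewidth. The edges 3–2–4–1–3 form a cycle, so G is not a tree and its treewidth is at least 2. Hence tw(G) = 2 exactly.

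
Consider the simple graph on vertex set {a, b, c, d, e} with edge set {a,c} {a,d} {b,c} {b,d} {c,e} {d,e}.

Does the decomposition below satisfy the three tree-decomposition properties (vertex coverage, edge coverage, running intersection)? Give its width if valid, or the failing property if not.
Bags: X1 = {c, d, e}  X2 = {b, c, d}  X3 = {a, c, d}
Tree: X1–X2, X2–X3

Yes; width 2.

Checking the three conditions: (i) the bags cover all of {a, b, c, d, e}; (ii) for each edge, some bag contains both endpoints; (iii) the bags containing any fixed vertex form a subtree. All hold, so the decomposition is valid with width 3 − 1 = 2.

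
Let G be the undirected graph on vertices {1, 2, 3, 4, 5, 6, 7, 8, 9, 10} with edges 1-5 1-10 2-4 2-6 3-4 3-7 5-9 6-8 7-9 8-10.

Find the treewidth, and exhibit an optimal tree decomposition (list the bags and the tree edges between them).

Every bag has size at most 3, so the width is 3 − 1 = 2 and tw(G) ≤ 2. The edges 4–3–7–9–5–1–10–8–6–2–4 form a cycle, so G is not a tree and its treewidth is at least 2. Therefore the treewidth is 2.

Treewidth 2.
One such decomposition:
Bags: B1 = {3, 4, 7}  B2 = {4, 7, 9}  B3 = {4, 5, 9}  B4 = {1, 4, 5}  B5 = {1, 4, 10}  B6 = {4, 8, 10}  B7 = {4, 6, 8}  B8 = {2, 4, 6}
Tree: B1–B2, B2–B3, B3–B4, B4–B5, B5–B6, B6–B7, B7–B8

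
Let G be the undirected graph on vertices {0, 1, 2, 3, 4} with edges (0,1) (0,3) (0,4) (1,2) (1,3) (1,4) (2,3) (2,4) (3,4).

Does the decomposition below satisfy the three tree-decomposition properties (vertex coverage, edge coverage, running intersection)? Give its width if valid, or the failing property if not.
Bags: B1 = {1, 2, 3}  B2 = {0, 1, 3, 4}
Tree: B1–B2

A tree decomposition must satisfy three properties: every vertex lies in some bag; for every edge, both endpoints lie together in some bag; and for every vertex, the bags containing it form a connected subtree. Here edge (4,2) lies in no bag, so the decomposition is invalid.

No — edge (4,2) lies in no bag.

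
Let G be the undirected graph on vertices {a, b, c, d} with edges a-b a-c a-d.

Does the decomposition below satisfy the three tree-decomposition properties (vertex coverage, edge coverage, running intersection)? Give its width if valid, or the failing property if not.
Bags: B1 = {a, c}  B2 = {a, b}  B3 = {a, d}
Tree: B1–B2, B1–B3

Yes; width 1.

Vertex coverage: the bags together contain {a, b, c, d}, the full vertex set. Edge coverage: each edge of G has both endpoints in at least one bag. Running intersection: for every vertex, the bags containing it form a connected subtree. All three properties hold, so this is a valid tree decomposition of width max|bag| − 1 = 1, and hence tw(G) ≤ 1.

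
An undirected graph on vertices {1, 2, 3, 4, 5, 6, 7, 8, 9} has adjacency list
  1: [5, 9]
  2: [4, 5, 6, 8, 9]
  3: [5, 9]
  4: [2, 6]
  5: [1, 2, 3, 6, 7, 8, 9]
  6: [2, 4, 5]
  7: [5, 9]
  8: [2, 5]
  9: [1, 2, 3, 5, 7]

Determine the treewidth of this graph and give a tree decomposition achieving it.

Treewidth 2.
Bags: B1 = {2, 5, 9}  B2 = {2, 5, 6}  B3 = {5, 7, 9}  B4 = {2, 4, 6}  B5 = {2, 5, 8}  B6 = {3, 5, 9}  B7 = {1, 5, 9}
Tree: B1–B2, B1–B3, B2–B4, B2–B5, B1–B6, B6–B7

Every bag has size at most 3, so the width is 3 − 1 = 2 and tw(G) ≤ 2. For the lower bound, the 3 vertices {2, 4, 6} are pairwise adjacent, and any tree decomposition puts a clique entirely inside one bag — forcing width ≥ 2. Hence tw(G) = 2 exactly.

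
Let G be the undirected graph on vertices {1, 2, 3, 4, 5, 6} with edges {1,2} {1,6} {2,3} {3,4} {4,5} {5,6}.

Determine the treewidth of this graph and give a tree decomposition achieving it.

Treewidth 2.
One such decomposition:
Bags: B1 = {1, 2, 3}  B2 = {1, 3, 6}  B3 = {3, 5, 6}  B4 = {3, 4, 5}
Tree: B1–B2, B2–B3, B3–B4

The largest bag has 3 vertices, giving width 2; this decomposition certifies tw(G) ≤ 2. For the lower bound, G contains the cycle 3–2–1–6–5–4–3, so G is not a forest; only forests have treewidth ≤ 1, hence tw(G) ≥ 2. Combining the bounds, tw(G) = 2.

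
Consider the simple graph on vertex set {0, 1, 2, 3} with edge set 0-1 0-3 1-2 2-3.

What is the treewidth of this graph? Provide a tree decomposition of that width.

Each bag holds 3 vertices, so the decomposition has width 2, which upper-bounds the treewidth. The edges 3–2–1–0–3 form a cycle, so G is not a tree and its treewidth is at least 2. The upper and lower bounds meet at 2, so that is the treewidth.

Treewidth 2.
Bags: B1 = {1, 2, 3}  B2 = {0, 1, 3}
Tree: B1–B2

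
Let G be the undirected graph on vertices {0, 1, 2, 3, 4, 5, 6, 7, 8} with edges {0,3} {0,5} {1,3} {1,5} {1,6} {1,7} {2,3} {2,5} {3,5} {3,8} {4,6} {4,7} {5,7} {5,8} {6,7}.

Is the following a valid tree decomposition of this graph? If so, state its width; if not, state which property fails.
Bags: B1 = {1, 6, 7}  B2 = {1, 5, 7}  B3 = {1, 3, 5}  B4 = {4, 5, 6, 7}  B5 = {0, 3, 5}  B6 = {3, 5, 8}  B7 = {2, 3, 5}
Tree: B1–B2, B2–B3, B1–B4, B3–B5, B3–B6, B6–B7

A tree decomposition must satisfy three properties: every vertex lies in some bag; for every edge, both endpoints lie together in some bag; and for every vertex, the bags containing it form a connected subtree. Here bags containing vertex 5 are not connected in the tree, so the decomposition is invalid.

No — bags containing vertex 5 are not connected in the tree.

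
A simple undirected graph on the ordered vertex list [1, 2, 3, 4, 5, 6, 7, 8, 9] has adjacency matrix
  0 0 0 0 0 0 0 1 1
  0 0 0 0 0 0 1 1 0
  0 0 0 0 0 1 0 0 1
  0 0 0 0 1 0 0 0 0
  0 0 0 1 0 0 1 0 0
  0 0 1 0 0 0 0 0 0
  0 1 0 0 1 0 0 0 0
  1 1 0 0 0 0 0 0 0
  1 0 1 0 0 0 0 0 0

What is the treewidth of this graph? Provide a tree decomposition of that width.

The largest bag has 2 vertices, giving width 1; this decomposition certifies tw(G) ≤ 1. Since G has at least one edge (e.g. 6–3), it is not an edgeless graph, so tw(G) ≥ 1. Therefore the treewidth is 1.

Treewidth 1.
One optimal decomposition is:
Bags: B1 = {3, 6}  B2 = {3, 9}  B3 = {1, 9}  B4 = {1, 8}  B5 = {2, 8}  B6 = {2, 7}  B7 = {5, 7}  B8 = {4, 5}
Tree: B1–B2, B2–B3, B3–B4, B4–B5, B5–B6, B6–B7, B7–B8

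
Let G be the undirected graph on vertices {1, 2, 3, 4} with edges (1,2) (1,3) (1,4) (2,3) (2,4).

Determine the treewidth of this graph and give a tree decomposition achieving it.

Treewidth 2.
One optimal decomposition is:
Bags: B1 = {1, 2, 4}  B2 = {1, 2, 3}
Tree: B1–B2

The largest bag has 3 vertices, giving width 2; this decomposition certifies tw(G) ≤ 2. Conversely, {1, 2, 3} is a clique of size 3, and the vertices of any clique must share a bag in every tree decomposition; so some bag has ≥ 3 vertices and tw(G) ≥ 2. Therefore the treewidth is 2.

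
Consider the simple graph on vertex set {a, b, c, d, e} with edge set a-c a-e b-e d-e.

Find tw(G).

1

A width-1 tree decomposition is:
Bags: B1 = {a, e}  B2 = {a, c}  B3 = {b, e}  B4 = {d, e}
Tree: B1–B2, B1–B3, B1–B4
Every bag has size at most 2, so the width is 2 − 1 = 1 and tw(G) ≤ 1. Any graph with an edge has treewidth ≥ 1, and G has the edge e–a. Hence tw(G) = 1 exactly.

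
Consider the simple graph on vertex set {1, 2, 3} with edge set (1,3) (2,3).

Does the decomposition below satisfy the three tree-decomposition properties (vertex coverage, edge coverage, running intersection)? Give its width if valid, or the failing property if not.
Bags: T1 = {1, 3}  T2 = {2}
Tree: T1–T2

No — edge (3,2) lies in no bag.

A tree decomposition must satisfy three properties: every vertex lies in some bag; for every edge, both endpoints lie together in some bag; and for every vertex, the bags containing it form a connected subtree. Here edge (3,2) lies in no bag, so the decomposition is invalid.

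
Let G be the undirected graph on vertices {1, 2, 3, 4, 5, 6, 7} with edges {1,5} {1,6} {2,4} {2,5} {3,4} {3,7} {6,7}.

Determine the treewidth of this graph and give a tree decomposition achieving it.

Each bag holds 3 vertices, so the decomposition has width 2, which upper-bounds the treewidth. Since 6–7–3–4–2–5–1–6 is a cycle in G, G is not acyclic. Forests are exactly the graphs of treewidth ≤ 1, so tw(G) ≥ 2. The upper and lower bounds meet at 2, so that is the treewidth.

Treewidth 2.
One such decomposition:
Bags: B1 = {3, 6, 7}  B2 = {3, 4, 6}  B3 = {2, 4, 6}  B4 = {2, 5, 6}  B5 = {1, 5, 6}
Tree: B1–B2, B2–B3, B3–B4, B4–B5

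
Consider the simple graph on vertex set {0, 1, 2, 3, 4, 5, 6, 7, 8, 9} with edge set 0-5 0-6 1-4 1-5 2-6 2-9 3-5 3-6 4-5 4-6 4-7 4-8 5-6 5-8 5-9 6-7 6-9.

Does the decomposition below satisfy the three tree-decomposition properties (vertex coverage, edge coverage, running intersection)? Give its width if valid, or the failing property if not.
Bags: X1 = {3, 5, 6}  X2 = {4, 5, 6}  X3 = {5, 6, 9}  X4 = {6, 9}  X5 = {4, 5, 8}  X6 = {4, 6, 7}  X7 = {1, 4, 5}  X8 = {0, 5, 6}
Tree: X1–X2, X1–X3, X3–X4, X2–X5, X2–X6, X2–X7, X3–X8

No — vertex 2 appears in no bag.

A tree decomposition must satisfy three properties: every vertex lies in some bag; for every edge, both endpoints lie together in some bag; and for every vertex, the bags containing it form a connected subtree. Here vertex 2 appears in no bag, so the decomposition is invalid.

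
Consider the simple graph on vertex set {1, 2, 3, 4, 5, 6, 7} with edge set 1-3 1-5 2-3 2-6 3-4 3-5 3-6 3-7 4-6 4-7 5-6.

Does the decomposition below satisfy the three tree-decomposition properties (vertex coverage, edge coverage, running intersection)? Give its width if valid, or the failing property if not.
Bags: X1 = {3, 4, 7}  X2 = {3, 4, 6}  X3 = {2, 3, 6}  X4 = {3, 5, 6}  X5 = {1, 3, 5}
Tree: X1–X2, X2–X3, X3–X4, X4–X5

Yes; width 2.

Vertex coverage: the bags together contain {1, 2, 3, 4, 5, 6, 7}, the full vertex set. Edge coverage: each edge of G has both endpoints in at least one bag. Running intersection: for every vertex, the bags containing it form a connected subtree. All three properties hold, so this is a valid tree decomposition of width max|bag| − 1 = 2, and hence tw(G) ≤ 2.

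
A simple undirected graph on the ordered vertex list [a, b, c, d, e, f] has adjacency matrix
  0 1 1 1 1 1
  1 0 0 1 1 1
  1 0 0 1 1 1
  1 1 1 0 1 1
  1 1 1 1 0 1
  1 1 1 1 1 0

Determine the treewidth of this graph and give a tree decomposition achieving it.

Treewidth 4.
One such decomposition:
Bags: B1 = {a, c, d, e, f}  B2 = {a, b, d, e, f}
Tree: B1–B2

Each bag holds 5 vertices, so the decomposition has width 4, which upper-bounds the treewidth. On the other hand G contains the 5-clique {a, c, d, e, f}. A clique must lie in a single bag of any decomposition, so no decomposition can have width below 4. Therefore the treewidth is 4.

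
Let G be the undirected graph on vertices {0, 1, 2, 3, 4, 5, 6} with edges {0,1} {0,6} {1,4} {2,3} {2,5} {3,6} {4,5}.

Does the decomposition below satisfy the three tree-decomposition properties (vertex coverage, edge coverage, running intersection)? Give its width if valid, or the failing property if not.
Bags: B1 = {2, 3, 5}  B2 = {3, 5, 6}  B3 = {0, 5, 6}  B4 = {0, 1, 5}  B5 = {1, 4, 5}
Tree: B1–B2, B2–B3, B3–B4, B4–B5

Checking the three conditions: (i) the bags cover all of {0, 1, 2, 3, 4, 5, 6}; (ii) for each edge, some bag contains both endpoints; (iii) the bags containing any fixed vertex form a subtree. All hold, so the decomposition is valid with width 3 − 1 = 2.

Yes; width 2.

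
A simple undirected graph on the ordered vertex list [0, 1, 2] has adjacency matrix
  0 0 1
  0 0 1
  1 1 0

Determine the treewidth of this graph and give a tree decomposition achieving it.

Treewidth 1.
One such decomposition:
Bags: B1 = {0, 2}  B2 = {1, 2}
Tree: B1–B2

The largest bag has 2 vertices, giving width 1; this decomposition certifies tw(G) ≤ 1. G has an edge, so its treewidth is at least 1. The upper and lower bounds meet at 1, so that is the treewidth.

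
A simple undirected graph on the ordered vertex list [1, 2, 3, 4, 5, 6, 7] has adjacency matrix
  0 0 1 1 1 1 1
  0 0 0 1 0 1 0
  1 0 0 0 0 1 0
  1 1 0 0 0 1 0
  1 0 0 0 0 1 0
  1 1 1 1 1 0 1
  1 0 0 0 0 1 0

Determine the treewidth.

2

A width-2 tree decomposition is:
Bags: B1 = {2, 4, 6}  B2 = {1, 4, 6}  B3 = {1, 5, 6}  B4 = {1, 6, 7}  B5 = {1, 3, 6}
Tree: B1–B2, B2–B3, B2–B4, B4–B5
Every bag has size at most 3, so the width is 3 − 1 = 2 and tw(G) ≤ 2. Conversely, {1, 3, 6} is a clique of size 3, and the vertices of any clique must share a bag in every tree decomposition; so some bag has ≥ 3 vertices and tw(G) ≥ 2. Therefore the treewidth is 2.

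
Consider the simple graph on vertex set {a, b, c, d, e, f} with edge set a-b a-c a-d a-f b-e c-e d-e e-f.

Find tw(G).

2

A width-2 tree decomposition is:
Bags: B1 = {a, d, e}  B2 = {a, e, f}  B3 = {a, b, e}  B4 = {a, c, e}
Tree: B1–B2, B2–B3, B3–B4
Each bag holds 3 vertices, so the decomposition has width 2, which upper-bounds the treewidth. For the lower bound, G contains the cycle d–a–f–e–d, so G is not a forest; only forests have treewidth ≤ 1, hence tw(G) ≥ 2. The upper and lower bounds meet at 2, so that is the treewidth.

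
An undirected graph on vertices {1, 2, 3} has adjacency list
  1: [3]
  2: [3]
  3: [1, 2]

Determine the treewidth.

1

A width-1 tree decomposition is:
Bags: B1 = {2, 3}  B2 = {1, 3}
Tree: B1–B2
Every bag has size at most 2, so the width is 2 − 1 = 1 and tw(G) ≤ 1. Any graph with an edge has treewidth ≥ 1, and G has the edge 2–3. Hence tw(G) = 1 exactly.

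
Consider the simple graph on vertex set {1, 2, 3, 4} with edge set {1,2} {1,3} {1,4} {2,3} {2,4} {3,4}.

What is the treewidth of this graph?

A width-3 tree decomposition is:
Bags: B1 = {1, 2, 3, 4}
Tree: (single bag)
A single bag containing all 4 vertices is trivially a valid decomposition of width 3. Conversely, {1, 2, 3, 4} is a clique of size 4, and the vertices of any clique must share a bag in every tree decomposition; so some bag has ≥ 4 vertices and tw(G) ≥ 3. Combining the bounds, tw(G) = 3.

3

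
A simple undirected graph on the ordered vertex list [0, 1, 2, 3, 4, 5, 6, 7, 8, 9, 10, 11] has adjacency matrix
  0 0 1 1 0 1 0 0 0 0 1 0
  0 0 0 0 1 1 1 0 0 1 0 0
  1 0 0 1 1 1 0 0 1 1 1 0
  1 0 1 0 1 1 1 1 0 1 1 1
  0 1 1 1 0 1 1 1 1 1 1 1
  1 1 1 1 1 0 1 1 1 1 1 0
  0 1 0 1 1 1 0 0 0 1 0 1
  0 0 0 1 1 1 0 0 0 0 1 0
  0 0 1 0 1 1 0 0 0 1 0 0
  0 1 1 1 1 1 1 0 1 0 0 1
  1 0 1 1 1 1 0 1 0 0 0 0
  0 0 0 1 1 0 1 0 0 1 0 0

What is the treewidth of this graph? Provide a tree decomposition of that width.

Every bag has size at most 5, so the width is 5 − 1 = 4 and tw(G) ≤ 4. For the lower bound, the 5 vertices {0, 2, 3, 5, 10} are pairwise adjacent, and any tree decomposition puts a clique entirely inside one bag — forcing width ≥ 4. The upper and lower bounds meet at 4, so that is the treewidth.

Treewidth 4.
One optimal decomposition is:
Bags: B1 = {2, 3, 4, 5, 10}  B2 = {2, 3, 4, 5, 9}  B3 = {3, 4, 5, 6, 9}  B4 = {1, 4, 5, 6, 9}  B5 = {0, 2, 3, 5, 10}  B6 = {2, 4, 5, 8, 9}  B7 = {3, 4, 6, 9, 11}  B8 = {3, 4, 5, 7, 10}
Tree: B1–B2, B2–B3, B3–B4, B1–B5, B2–B6, B3–B7, B1–B8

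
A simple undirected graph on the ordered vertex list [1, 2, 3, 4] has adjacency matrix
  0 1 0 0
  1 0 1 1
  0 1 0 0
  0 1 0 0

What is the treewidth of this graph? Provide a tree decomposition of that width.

Treewidth 1.
One such decomposition:
Bags: B1 = {2, 3}  B2 = {2, 4}  B3 = {1, 2}
Tree: B1–B2, B2–B3

Every bag has size at most 2, so the width is 2 − 1 = 1 and tw(G) ≤ 1. Since G has at least one edge (e.g. 2–3), it is not an edgeless graph, so tw(G) ≥ 1. The upper and lower bounds meet at 1, so that is the treewidth.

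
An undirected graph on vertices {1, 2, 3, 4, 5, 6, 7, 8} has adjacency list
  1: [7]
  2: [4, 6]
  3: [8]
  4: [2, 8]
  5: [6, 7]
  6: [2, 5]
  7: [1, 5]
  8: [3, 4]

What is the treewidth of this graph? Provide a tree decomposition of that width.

Treewidth 1.
Bags: B1 = {3, 8}  B2 = {4, 8}  B3 = {2, 4}  B4 = {2, 6}  B5 = {5, 6}  B6 = {5, 7}  B7 = {1, 7}
Tree: B1–B2, B2–B3, B3–B4, B4–B5, B5–B6, B6–B7

Each bag holds 2 vertices, so the decomposition has width 1, which upper-bounds the treewidth. Any graph with an edge has treewidth ≥ 1, and G has the edge 3–8. Therefore the treewidth is 1.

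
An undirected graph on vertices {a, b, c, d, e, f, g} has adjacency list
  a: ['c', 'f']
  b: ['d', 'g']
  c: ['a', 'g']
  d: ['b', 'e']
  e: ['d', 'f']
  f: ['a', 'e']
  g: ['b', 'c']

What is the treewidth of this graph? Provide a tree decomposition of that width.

Every bag has size at most 3, so the width is 3 − 1 = 2 and tw(G) ≤ 2. For the lower bound, G contains the cycle b–g–c–a–f–e–d–b, so G is not a forest; only forests have treewidth ≤ 1, hence tw(G) ≥ 2. Therefore the treewidth is 2.

Treewidth 2.
One such decomposition:
Bags: B1 = {b, c, g}  B2 = {a, b, c}  B3 = {a, b, f}  B4 = {b, e, f}  B5 = {b, d, e}
Tree: B1–B2, B2–B3, B3–B4, B4–B5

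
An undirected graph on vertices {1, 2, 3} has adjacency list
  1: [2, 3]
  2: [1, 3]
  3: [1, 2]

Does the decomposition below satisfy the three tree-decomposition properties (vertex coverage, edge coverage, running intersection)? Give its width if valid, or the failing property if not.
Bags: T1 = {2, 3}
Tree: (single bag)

A tree decomposition must satisfy three properties: every vertex lies in some bag; for every edge, both endpoints lie together in some bag; and for every vertex, the bags containing it form a connected subtree. Here vertex 1 appears in no bag, so the decomposition is invalid.

No — vertex 1 appears in no bag.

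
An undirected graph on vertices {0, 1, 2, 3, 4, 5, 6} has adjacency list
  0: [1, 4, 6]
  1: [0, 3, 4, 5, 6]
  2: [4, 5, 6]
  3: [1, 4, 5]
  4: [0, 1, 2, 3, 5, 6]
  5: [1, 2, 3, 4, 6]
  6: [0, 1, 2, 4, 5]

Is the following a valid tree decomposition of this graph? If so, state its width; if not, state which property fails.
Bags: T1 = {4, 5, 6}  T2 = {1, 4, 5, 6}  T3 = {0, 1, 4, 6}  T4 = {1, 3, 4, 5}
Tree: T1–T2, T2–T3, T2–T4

No — vertex 2 appears in no bag.

A tree decomposition must satisfy three properties: every vertex lies in some bag; for every edge, both endpoints lie together in some bag; and for every vertex, the bags containing it form a connected subtree. Here vertex 2 appears in no bag, so the decomposition is invalid.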